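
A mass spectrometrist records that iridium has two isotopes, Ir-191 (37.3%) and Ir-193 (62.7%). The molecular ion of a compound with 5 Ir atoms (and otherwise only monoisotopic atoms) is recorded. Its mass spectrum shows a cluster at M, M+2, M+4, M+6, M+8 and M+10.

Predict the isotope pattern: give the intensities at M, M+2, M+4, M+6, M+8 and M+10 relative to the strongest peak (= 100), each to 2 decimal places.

Expanding (0.373 + 0.627)^5:
P(M) = 0.373^5 = 0.007220
P(M+2) = 5 × 0.373^4 × 0.627^1 = 0.060684
P(M+4) = 10 × 0.373^3 × 0.627^2 = 0.204015
P(M+6) = 10 × 0.373^2 × 0.627^3 = 0.342942
P(M+8) = 5 × 0.373^1 × 0.627^4 = 0.288237
P(M+10) = 0.627^5 = 0.096903
The M+6 peak is largest (0.342942); scaling to 100 gives 2.11 : 17.70 : 59.49 : 100.00 : 84.05 : 28.26.

2.11 : 17.70 : 59.49 : 100.00 : 84.05 : 28.26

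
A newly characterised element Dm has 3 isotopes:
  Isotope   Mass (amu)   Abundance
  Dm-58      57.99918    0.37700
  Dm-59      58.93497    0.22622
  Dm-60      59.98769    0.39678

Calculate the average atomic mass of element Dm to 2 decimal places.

59.00 amu

Average mass = Σ (abundance × isotope mass) = 0.37700 × 57.99918 + 0.22622 × 58.93497 + 0.39678 × 59.98769
= 21.865691 + 13.332269 + 23.801916 = 58.999876 amu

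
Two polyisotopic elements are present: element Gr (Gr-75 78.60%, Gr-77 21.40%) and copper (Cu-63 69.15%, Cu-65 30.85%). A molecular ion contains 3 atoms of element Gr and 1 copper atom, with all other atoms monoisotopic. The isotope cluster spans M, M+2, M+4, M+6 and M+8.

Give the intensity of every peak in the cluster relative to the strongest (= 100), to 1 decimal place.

Element Gr pattern (n=3): 0.48558766 : 0.39662503 : 0.10798697 : 0.00980034
Copper pattern (n=1): 0.6915 : 0.3085
Convolve the two distributions (both contribute in 2-u steps):
  M: 0.48558766×0.6915 = 0.335784
  M+2: 0.48558766×0.3085 + 0.39662503×0.6915 = 0.424070
  M+4: 0.39662503×0.3085 + 0.10798697×0.6915 = 0.197032
  M+6: 0.10798697×0.3085 + 0.00980034×0.6915 = 0.040091
  M+8: 0.00980034×0.3085 = 0.003023
Scale to base peak (0.424070) = 100: 79.2 : 100.0 : 46.5 : 9.5 : 0.7

79.2 : 100.0 : 46.5 : 9.5 : 0.7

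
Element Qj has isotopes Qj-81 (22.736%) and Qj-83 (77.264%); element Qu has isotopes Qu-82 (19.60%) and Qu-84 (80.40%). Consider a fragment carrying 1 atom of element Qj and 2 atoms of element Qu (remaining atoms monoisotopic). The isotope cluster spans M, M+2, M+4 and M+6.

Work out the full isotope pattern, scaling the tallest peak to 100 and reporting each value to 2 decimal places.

Element Qj pattern (n=1): 0.22736 : 0.77264
Element Qu pattern (n=2): 0.038416 : 0.315168 : 0.646416
Convolve the two distributions (both contribute in 2-u steps):
  M: 0.22736×0.038416 = 0.008734
  M+2: 0.22736×0.315168 + 0.77264×0.038416 = 0.101338
  M+4: 0.22736×0.646416 + 0.77264×0.315168 = 0.390481
  M+6: 0.77264×0.646416 = 0.499447
Scale to base peak (0.499447) = 100: 1.75 : 20.29 : 78.18 : 100.00

1.75 : 20.29 : 78.18 : 100.00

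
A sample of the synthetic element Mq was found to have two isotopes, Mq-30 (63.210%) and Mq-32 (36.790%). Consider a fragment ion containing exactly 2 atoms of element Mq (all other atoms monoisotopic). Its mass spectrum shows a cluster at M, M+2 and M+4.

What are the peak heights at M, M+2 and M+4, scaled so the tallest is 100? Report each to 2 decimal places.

Each Mq atom is independently Mq-30 (p = 0.63210) or Mq-32 (q = 0.36790); the cluster is the binomial expansion (p + q)^2.
P(M) = 0.63210^2 = 0.399550
P(M+2) = 2 × 0.63210^1 × 0.36790^1 = 0.465099
P(M+4) = 0.36790^2 = 0.135350
The M+2 peak is largest (0.465099); scaling to 100 gives 85.91 : 100.00 : 29.10.

85.91 : 100.00 : 29.10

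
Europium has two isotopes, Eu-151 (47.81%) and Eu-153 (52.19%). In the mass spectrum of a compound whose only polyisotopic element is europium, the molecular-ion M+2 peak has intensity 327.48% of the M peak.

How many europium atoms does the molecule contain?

3

The M+2/M ratio from n Eu atoms is n · q/p = n · 0.5219/0.4781.
n = 3.2748 × 0.4781/0.5219 = 3.00 ≈ 3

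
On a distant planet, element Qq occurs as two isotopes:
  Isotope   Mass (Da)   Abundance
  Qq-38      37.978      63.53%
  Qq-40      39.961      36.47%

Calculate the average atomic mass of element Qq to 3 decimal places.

38.701 Da

Weight each isotope mass by its fractional abundance: 0.6353 × 37.978 + 0.3647 × 39.961
= 24.1274 + 14.5738 = 38.7012 Da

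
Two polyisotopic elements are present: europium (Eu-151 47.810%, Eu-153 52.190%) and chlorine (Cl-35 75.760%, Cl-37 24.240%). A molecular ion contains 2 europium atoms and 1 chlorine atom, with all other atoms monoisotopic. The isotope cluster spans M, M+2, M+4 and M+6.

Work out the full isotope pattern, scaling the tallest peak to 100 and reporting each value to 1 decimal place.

Europium pattern (n=2): 0.22857961 : 0.49904078 : 0.27237961
Chlorine pattern (n=1): 0.7576 : 0.2424
Convolve the two distributions (both contribute in 2-u steps):
  M: 0.22857961×0.7576 = 0.173172
  M+2: 0.22857961×0.2424 + 0.49904078×0.7576 = 0.433481
  M+4: 0.49904078×0.2424 + 0.27237961×0.7576 = 0.327322
  M+6: 0.27237961×0.2424 = 0.066025
Scale to base peak (0.433481) = 100: 39.9 : 100.0 : 75.5 : 15.2

39.9 : 100.0 : 75.5 : 15.2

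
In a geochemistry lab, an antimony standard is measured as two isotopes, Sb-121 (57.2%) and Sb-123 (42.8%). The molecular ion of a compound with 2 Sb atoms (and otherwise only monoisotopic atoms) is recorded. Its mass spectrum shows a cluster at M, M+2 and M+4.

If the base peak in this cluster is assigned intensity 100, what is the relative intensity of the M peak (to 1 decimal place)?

Binomial terms of (0.572 + 0.428)^2: M 0.3272, M+2 0.4896, M+4 0.1832 → M+2 is the base peak.
P(M+2) = C(2,1) × 0.572^1 × 0.428^1 = 2 × 0.5720 × 0.4280 = 0.489632 (base)
P(M) = C(2,0) × 0.572^2 × 0.428^0 = 1 × 0.327184 × 1.0000 = 0.327184
Relative intensity = 0.327184 / 0.489632 × 100 = 66.8

66.8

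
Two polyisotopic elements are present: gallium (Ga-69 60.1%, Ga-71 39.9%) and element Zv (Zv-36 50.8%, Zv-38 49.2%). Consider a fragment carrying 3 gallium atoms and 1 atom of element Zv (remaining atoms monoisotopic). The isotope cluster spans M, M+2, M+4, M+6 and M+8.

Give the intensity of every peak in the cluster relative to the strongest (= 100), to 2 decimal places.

Gallium pattern (n=3): 0.2170818 : 0.4323576 : 0.2870394 : 0.0635212
Element Zv pattern (n=1): 0.5080 : 0.4920
Convolve the two distributions (both contribute in 2-u steps):
  M: 0.2170818×0.5080 = 0.110278
  M+2: 0.2170818×0.4920 + 0.4323576×0.5080 = 0.326442
  M+4: 0.4323576×0.4920 + 0.2870394×0.5080 = 0.358536
  M+6: 0.2870394×0.4920 + 0.0635212×0.5080 = 0.173492
  M+8: 0.0635212×0.4920 = 0.031252
Scale to base peak (0.358536) = 100: 30.76 : 91.05 : 100.00 : 48.39 : 8.72

30.76 : 91.05 : 100.00 : 48.39 : 8.72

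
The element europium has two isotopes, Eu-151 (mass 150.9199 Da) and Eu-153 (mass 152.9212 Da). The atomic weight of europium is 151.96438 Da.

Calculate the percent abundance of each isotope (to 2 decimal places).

Let x be the fractional abundance of Eu-151; then Eu-153 has abundance 1 − x.
150.9199·x + 152.9212·(1 − x) = 151.96438
(150.9199 − 152.9212)·x = 151.96438 − 152.9212
x = -0.95682 / -2.0013 = 0.47810 → 47.81% Eu-151, 52.19% Eu-153.

Eu-151: 47.81%, Eu-153: 52.19%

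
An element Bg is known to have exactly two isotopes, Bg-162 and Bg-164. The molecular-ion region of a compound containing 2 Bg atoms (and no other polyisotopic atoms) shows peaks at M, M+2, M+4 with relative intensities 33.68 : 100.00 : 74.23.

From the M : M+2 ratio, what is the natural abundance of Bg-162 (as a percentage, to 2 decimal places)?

40.25%

Let p = fractional abundance of Bg-162. I(M+2)/I(M) = [C(2,1)·p^1·(1−p)] / p^2 = 2·(1−p)/p = 100.00/33.68 = 2.9691
(1−p)/p = 2.9691/2 = 1.4846  ⇒  p = 1/(1 + 1.4846) = 0.4025
Bg-162: 40.25%, Bg-164: 59.75%.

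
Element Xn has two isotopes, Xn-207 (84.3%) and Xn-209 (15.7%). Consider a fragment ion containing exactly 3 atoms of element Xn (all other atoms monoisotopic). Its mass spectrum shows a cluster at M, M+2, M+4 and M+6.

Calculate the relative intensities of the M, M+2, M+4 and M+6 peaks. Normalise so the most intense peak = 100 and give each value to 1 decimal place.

The 3 Xn atoms are independent, so intensities follow the terms of (0.843 + 0.157)^3.
P(M) = 0.843^3 = 0.599077
P(M+2) = 3 × 0.843^2 × 0.157^1 = 0.334716
P(M+4) = 3 × 0.843^1 × 0.157^2 = 0.062337
P(M+6) = 0.157^3 = 0.003870
The M peak is largest (0.599077); scaling to 100 gives 100.0 : 55.9 : 10.4 : 0.6.

100.0 : 55.9 : 10.4 : 0.6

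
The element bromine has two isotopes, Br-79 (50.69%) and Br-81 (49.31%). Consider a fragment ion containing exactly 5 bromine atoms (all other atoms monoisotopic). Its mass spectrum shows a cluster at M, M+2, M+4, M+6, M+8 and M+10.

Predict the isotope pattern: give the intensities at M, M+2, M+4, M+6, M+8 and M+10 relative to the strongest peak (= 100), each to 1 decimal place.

10.6 : 51.4 : 100.0 : 97.3 : 47.3 : 9.2

The 5 Br atoms are independent, so intensities follow the terms of (0.5069 + 0.4931)^5.
P(M) = 0.5069^5 = 0.033467
P(M+2) = 5 × 0.5069^4 × 0.4931^1 = 0.162777
P(M+4) = 10 × 0.5069^3 × 0.4931^2 = 0.316692
P(M+6) = 10 × 0.5069^2 × 0.4931^3 = 0.308070
P(M+8) = 5 × 0.5069^1 × 0.4931^4 = 0.149842
P(M+10) = 0.4931^5 = 0.029152
The M+4 peak is largest (0.316692); scaling to 100 gives 10.6 : 51.4 : 100.0 : 97.3 : 47.3 : 9.2.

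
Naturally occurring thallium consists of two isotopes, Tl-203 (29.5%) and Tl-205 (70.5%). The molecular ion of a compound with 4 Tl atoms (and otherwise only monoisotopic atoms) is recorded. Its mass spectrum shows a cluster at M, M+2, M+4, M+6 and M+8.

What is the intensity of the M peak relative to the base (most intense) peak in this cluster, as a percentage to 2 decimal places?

1.83%

(0.295 + 0.705)^4 gives M 0.0076, M+2 0.0724, M+4 0.2595, M+6 0.4135, M+8 0.2470; the largest is M+6.
P(M+6) = C(4,3) × 0.295^1 × 0.705^3 = 4 × 0.2950 × 0.35040263 = 0.413475 (base)
P(M) = C(4,0) × 0.295^4 × 0.705^0 = 1 × 0.00757335 × 1.0000 = 0.007573
Relative intensity = 0.007573 / 0.413475 × 100 = 1.83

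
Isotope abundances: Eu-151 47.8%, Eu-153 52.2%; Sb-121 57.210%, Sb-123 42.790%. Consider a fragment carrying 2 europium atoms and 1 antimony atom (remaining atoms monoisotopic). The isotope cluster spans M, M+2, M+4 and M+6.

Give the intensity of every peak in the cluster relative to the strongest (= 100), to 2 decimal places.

Europium pattern (n=2): 0.228484 : 0.499032 : 0.272484
Antimony pattern (n=1): 0.5721 : 0.4279
Convolve the two distributions (both contribute in 2-u steps):
  M: 0.228484×0.5721 = 0.130716
  M+2: 0.228484×0.4279 + 0.499032×0.5721 = 0.383265
  M+4: 0.499032×0.4279 + 0.272484×0.5721 = 0.369424
  M+6: 0.272484×0.4279 = 0.116596
Scale to base peak (0.383265) = 100: 34.11 : 100.00 : 96.39 : 30.42

34.11 : 100.00 : 96.39 : 30.42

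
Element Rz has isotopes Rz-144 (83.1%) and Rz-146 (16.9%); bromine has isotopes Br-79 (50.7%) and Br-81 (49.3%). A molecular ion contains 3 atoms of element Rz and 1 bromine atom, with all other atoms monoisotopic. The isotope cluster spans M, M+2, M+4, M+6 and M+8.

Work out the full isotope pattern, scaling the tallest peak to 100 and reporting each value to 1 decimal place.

63.2 : 100.0 : 45.3 : 8.2 : 0.5

Element Rz pattern (n=3): 0.57385619 : 0.35011443 : 0.07120257 : 0.00482681
Bromine pattern (n=1): 0.5070 : 0.4930
Convolve the two distributions (both contribute in 2-u steps):
  M: 0.57385619×0.5070 = 0.290945
  M+2: 0.57385619×0.4930 + 0.35011443×0.5070 = 0.460419
  M+4: 0.35011443×0.4930 + 0.07120257×0.5070 = 0.208706
  M+6: 0.07120257×0.4930 + 0.00482681×0.5070 = 0.037550
  M+8: 0.00482681×0.4930 = 0.002380
Scale to base peak (0.460419) = 100: 63.2 : 100.0 : 45.3 : 8.2 : 0.5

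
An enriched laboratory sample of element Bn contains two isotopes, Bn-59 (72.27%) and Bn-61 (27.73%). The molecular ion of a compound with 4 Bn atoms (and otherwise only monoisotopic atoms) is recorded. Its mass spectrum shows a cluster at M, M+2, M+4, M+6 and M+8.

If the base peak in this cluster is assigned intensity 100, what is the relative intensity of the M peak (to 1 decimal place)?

Binomial terms of (0.7227 + 0.2773)^4: M 0.2728, M+2 0.4187, M+4 0.2410, M+6 0.0616, M+8 0.0059 → M+2 is the base peak.
P(M+2) = C(4,1) × 0.7227^3 × 0.2773^1 = 4 × 0.37746281 × 0.2773 = 0.418682 (base)
P(M) = C(4,0) × 0.7227^4 × 0.2773^0 = 1 × 0.27279237 × 1.0000 = 0.272792
Relative intensity = 0.272792 / 0.418682 × 100 = 65.2

65.2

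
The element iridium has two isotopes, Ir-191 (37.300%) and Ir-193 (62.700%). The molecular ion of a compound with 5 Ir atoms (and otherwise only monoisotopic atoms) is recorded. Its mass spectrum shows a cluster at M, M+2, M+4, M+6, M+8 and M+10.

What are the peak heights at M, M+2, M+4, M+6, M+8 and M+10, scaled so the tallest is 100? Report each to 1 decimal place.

The 5 Ir atoms are independent, so intensities follow the terms of (0.37300 + 0.62700)^5.
P(M) = 0.37300^5 = 0.007220
P(M+2) = 5 × 0.37300^4 × 0.62700^1 = 0.060684
P(M+4) = 10 × 0.37300^3 × 0.62700^2 = 0.204015
P(M+6) = 10 × 0.37300^2 × 0.62700^3 = 0.342942
P(M+8) = 5 × 0.37300^1 × 0.62700^4 = 0.288237
P(M+10) = 0.62700^5 = 0.096903
The M+6 peak is largest (0.342942); scaling to 100 gives 2.1 : 17.7 : 59.5 : 100.0 : 84.0 : 28.3.

2.1 : 17.7 : 59.5 : 100.0 : 84.0 : 28.3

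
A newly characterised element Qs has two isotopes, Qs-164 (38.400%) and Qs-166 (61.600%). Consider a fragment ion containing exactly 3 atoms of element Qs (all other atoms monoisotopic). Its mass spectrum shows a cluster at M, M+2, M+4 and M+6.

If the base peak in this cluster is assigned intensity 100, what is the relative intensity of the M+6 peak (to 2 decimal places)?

53.47

(0.38400 + 0.61600)^3 gives M 0.0566, M+2 0.2725, M+4 0.4371, M+6 0.2337; the largest is M+4.
P(M+4) = C(3,2) × 0.38400^1 × 0.61600^2 = 3 × 0.3840 × 0.379456 = 0.437133 (base)
P(M+6) = C(3,3) × 0.38400^0 × 0.61600^3 = 1 × 1.0000 × 0.2337449 = 0.233745
Relative intensity = 0.233745 / 0.437133 × 100 = 53.47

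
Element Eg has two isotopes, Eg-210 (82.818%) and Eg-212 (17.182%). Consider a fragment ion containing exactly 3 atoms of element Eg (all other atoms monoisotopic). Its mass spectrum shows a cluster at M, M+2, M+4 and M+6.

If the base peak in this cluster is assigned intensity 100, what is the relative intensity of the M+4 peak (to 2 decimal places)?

Term probabilities: M 0.5680, M+2 0.3535, M+4 0.0733, M+6 0.0051. Base peak = M.
P(M) = C(3,0) × 0.82818^3 × 0.17182^0 = 1 × 0.56803385 × 1.0000 = 0.568034 (base)
P(M+4) = C(3,2) × 0.82818^1 × 0.17182^2 = 3 × 0.82818 × 0.02952211 = 0.073349
Relative intensity = 0.073349 / 0.568034 × 100 = 12.91

12.91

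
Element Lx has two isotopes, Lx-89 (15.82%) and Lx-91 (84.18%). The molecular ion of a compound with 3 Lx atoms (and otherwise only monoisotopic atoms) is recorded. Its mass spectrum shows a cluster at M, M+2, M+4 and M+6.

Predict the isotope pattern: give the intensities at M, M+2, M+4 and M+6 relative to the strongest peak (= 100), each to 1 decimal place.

0.7 : 10.6 : 56.4 : 100.0

Each Lx atom is independently Lx-89 (p = 0.1582) or Lx-91 (q = 0.8418); the cluster is the binomial expansion (p + q)^3.
P(M) = 0.1582^3 = 0.003959
P(M+2) = 3 × 0.1582^2 × 0.8418^1 = 0.063204
P(M+4) = 3 × 0.1582^1 × 0.8418^2 = 0.336314
P(M+6) = 0.8418^3 = 0.596522
The M+6 peak is largest (0.596522); scaling to 100 gives 0.7 : 10.6 : 56.4 : 100.0.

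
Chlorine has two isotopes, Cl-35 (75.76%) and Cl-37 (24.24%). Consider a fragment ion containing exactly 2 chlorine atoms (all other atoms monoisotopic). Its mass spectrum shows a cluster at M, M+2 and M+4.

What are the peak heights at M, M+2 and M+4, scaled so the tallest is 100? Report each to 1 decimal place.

100.0 : 64.0 : 10.2

Each Cl atom is independently Cl-35 (p = 0.7576) or Cl-37 (q = 0.2424); the cluster is the binomial expansion (p + q)^2.
P(M) = 0.7576^2 = 0.573958
P(M+2) = 2 × 0.7576^1 × 0.2424^1 = 0.367284
P(M+4) = 0.2424^2 = 0.058758
The M peak is largest (0.573958); scaling to 100 gives 100.0 : 64.0 : 10.2.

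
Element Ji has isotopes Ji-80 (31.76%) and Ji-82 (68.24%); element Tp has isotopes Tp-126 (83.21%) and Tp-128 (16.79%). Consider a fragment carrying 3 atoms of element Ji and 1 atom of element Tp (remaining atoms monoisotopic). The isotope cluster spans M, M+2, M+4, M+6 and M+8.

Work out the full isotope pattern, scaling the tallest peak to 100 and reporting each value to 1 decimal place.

Element Ji pattern (n=3): 0.03203624 : 0.20650057 : 0.44369015 : 0.31777304
Element Tp pattern (n=1): 0.8321 : 0.1679
Convolve the two distributions (both contribute in 2-u steps):
  M: 0.03203624×0.8321 = 0.026657
  M+2: 0.03203624×0.1679 + 0.20650057×0.8321 = 0.177208
  M+4: 0.20650057×0.1679 + 0.44369015×0.8321 = 0.403866
  M+6: 0.44369015×0.1679 + 0.31777304×0.8321 = 0.338915
  M+8: 0.31777304×0.1679 = 0.053354
Scale to base peak (0.403866) = 100: 6.6 : 43.9 : 100.0 : 83.9 : 13.2

6.6 : 43.9 : 100.0 : 83.9 : 13.2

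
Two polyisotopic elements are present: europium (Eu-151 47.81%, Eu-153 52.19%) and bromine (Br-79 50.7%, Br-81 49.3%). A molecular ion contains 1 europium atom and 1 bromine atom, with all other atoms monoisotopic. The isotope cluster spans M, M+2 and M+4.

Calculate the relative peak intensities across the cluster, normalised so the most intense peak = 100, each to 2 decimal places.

Europium pattern (n=1): 0.4781 : 0.5219
Bromine pattern (n=1): 0.5070 : 0.4930
Convolve the two distributions (both contribute in 2-u steps):
  M: 0.4781×0.5070 = 0.242397
  M+2: 0.4781×0.4930 + 0.5219×0.5070 = 0.500307
  M+4: 0.5219×0.4930 = 0.257297
Scale to base peak (0.500307) = 100: 48.45 : 100.00 : 51.43

48.45 : 100.00 : 51.43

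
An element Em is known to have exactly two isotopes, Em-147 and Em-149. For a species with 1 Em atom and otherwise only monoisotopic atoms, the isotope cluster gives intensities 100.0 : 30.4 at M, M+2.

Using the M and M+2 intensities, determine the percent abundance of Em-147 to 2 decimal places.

76.69%

If p is the fraction of Em that is Em-147, then I(M+2)/I(M) = [C(1,1)·p^0·(1−p)] / p^1 = 1·(1−p)/p = 30.4/100.0 = 0.3040
(1−p)/p = 0.3040/1 = 0.3040  ⇒  p = 1/(1 + 0.3040) = 0.7669
Em-147: 76.69%, Em-149: 23.31%.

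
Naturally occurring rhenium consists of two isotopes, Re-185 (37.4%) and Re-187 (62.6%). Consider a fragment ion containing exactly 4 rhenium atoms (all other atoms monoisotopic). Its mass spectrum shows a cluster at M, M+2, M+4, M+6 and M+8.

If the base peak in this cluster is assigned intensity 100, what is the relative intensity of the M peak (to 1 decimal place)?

5.3

Term probabilities: M 0.0196, M+2 0.1310, M+4 0.3289, M+6 0.3670, M+8 0.1536. Base peak = M+6.
P(M+6) = C(4,3) × 0.374^1 × 0.626^3 = 4 × 0.3740 × 0.24531438 = 0.366990 (base)
P(M) = C(4,0) × 0.374^4 × 0.626^0 = 1 × 0.0195653 × 1.0000 = 0.019565
Relative intensity = 0.019565 / 0.366990 × 100 = 5.3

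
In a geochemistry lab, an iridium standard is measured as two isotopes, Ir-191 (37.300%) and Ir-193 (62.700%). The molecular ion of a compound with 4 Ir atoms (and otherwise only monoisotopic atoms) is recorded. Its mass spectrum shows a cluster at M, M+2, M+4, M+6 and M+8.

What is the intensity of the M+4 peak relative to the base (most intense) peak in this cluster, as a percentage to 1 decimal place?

89.2%

Binomial terms of (0.37300 + 0.62700)^4: M 0.0194, M+2 0.1302, M+4 0.3282, M+6 0.3678, M+8 0.1546 → M+6 is the base peak.
P(M+6) = C(4,3) × 0.37300^1 × 0.62700^3 = 4 × 0.3730 × 0.24649188 = 0.367766 (base)
P(M+4) = C(4,2) × 0.37300^2 × 0.62700^2 = 6 × 0.139129 × 0.393129 = 0.328174
Relative intensity = 0.328174 / 0.367766 × 100 = 89.2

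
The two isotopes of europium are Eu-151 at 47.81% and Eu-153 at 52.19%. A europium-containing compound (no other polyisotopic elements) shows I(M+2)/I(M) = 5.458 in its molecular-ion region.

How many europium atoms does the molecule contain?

5

For n independent Eu atoms, I(M+2)/I(M) = n · (abundance Eu-153) / (abundance Eu-151) = n · 0.5219/0.4781.
n = 5.458 × 0.4781/0.5219 = 5.00 ≈ 5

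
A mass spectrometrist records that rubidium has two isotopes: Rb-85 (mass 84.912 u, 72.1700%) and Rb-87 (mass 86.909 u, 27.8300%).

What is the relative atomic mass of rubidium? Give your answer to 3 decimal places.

Average mass = Σ (abundance × isotope mass) = 0.721700 × 84.912 + 0.278300 × 86.909
= 61.2810 + 24.1868 = 85.4678 u

85.468 u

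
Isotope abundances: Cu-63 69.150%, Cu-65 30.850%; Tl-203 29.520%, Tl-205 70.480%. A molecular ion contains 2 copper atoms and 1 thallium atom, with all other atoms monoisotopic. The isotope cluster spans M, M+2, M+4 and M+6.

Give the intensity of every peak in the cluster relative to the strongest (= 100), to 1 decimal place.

Copper pattern (n=2): 0.47817225 : 0.4266555 : 0.09517225
Thallium pattern (n=1): 0.2952 : 0.7048
Convolve the two distributions (both contribute in 2-u steps):
  M: 0.47817225×0.2952 = 0.141156
  M+2: 0.47817225×0.7048 + 0.4266555×0.2952 = 0.462965
  M+4: 0.4266555×0.7048 + 0.09517225×0.2952 = 0.328802
  M+6: 0.09517225×0.7048 = 0.067077
Scale to base peak (0.462965) = 100: 30.5 : 100.0 : 71.0 : 14.5

30.5 : 100.0 : 71.0 : 14.5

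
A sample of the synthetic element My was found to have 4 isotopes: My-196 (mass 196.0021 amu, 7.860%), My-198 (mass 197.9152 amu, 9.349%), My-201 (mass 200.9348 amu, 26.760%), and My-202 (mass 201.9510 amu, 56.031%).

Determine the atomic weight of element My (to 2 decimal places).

200.83 amu

Weight each isotope mass by its fractional abundance: 0.07860 × 196.0021 + 0.09349 × 197.9152 + 0.26760 × 200.9348 + 0.56031 × 201.9510
= 15.40577 + 18.50309 + 53.77015 + 113.15516 = 200.83417 amu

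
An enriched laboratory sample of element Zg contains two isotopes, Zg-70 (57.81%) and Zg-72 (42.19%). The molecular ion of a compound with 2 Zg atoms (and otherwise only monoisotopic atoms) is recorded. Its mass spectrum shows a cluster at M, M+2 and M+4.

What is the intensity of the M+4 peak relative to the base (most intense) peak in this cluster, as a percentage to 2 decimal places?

Binomial terms of (0.5781 + 0.4219)^2: M 0.3342, M+2 0.4878, M+4 0.1780 → M+2 is the base peak.
P(M+2) = C(2,1) × 0.5781^1 × 0.4219^1 = 2 × 0.5781 × 0.4219 = 0.487801 (base)
P(M+4) = C(2,2) × 0.5781^0 × 0.4219^2 = 1 × 1.0000 × 0.17799961 = 0.178000
Relative intensity = 0.178000 / 0.487801 × 100 = 36.49

36.49%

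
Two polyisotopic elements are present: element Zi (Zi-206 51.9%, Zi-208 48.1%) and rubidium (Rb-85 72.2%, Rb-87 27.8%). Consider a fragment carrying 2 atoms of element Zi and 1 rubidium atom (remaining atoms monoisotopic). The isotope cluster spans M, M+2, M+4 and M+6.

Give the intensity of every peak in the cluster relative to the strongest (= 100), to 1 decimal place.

Element Zi pattern (n=2): 0.269361 : 0.499278 : 0.231361
Rubidium pattern (n=1): 0.7220 : 0.2780
Convolve the two distributions (both contribute in 2-u steps):
  M: 0.269361×0.7220 = 0.194479
  M+2: 0.269361×0.2780 + 0.499278×0.7220 = 0.435361
  M+4: 0.499278×0.2780 + 0.231361×0.7220 = 0.305842
  M+6: 0.231361×0.2780 = 0.064318
Scale to base peak (0.435361) = 100: 44.7 : 100.0 : 70.3 : 14.8

44.7 : 100.0 : 70.3 : 14.8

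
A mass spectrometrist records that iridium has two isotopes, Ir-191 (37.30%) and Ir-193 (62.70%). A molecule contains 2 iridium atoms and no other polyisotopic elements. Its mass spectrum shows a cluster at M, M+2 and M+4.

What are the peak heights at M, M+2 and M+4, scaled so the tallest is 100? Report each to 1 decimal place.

Expanding (0.3730 + 0.6270)^2:
P(M) = 0.3730^2 = 0.139129
P(M+2) = 2 × 0.3730^1 × 0.6270^1 = 0.467742
P(M+4) = 0.6270^2 = 0.393129
The M+2 peak is largest (0.467742); scaling to 100 gives 29.7 : 100.0 : 84.0.

29.7 : 100.0 : 84.0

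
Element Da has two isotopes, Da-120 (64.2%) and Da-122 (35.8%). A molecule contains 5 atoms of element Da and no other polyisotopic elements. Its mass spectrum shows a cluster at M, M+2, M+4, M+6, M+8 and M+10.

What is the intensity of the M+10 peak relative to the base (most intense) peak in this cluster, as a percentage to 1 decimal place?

1.7%

(0.642 + 0.358)^5 gives M 0.1091, M+2 0.3041, M+4 0.3391, M+6 0.1891, M+8 0.0527, M+10 0.0059; the largest is M+4.
P(M+4) = C(5,2) × 0.642^3 × 0.358^2 = 10 × 0.26460929 × 0.128164 = 0.339134 (base)
P(M+10) = C(5,5) × 0.642^0 × 0.358^5 = 1 × 1.0000 × 0.00588051 = 0.005881
Relative intensity = 0.005881 / 0.339134 × 100 = 1.7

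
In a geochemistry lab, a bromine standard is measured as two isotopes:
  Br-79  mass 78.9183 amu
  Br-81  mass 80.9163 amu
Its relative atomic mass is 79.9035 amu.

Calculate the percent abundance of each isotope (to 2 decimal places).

Let x be the fractional abundance of Br-79; then Br-81 has abundance 1 − x.
78.9183·x + 80.9163·(1 − x) = 79.9035
(78.9183 − 80.9163)·x = 79.9035 − 80.9163
x = -1.0128 / -1.9980 = 0.50691 → 50.69% Br-79, 49.31% Br-81.

Br-79: 50.69%, Br-81: 49.31%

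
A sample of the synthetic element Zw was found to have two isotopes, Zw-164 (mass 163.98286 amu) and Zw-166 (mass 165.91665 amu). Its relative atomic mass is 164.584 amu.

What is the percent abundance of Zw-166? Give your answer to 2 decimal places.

31.09%

Writing the weighted mean with unknown fraction x of Zw-164:
163.98286·x + 165.91665·(1 − x) = 164.584
(163.98286 − 165.91665)·x = 164.584 − 165.91665
x = -1.33265 / -1.93379 = 0.68914 → 68.91% Zw-164, 31.09% Zw-166.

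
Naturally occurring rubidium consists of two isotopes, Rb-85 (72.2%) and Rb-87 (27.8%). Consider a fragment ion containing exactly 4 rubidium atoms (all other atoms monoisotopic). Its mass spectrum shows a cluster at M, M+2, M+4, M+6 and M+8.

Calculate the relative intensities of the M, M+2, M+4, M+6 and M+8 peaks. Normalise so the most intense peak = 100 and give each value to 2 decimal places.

64.93 : 100.00 : 57.76 : 14.83 : 1.43

Each Rb atom is independently Rb-85 (p = 0.722) or Rb-87 (q = 0.278); the cluster is the binomial expansion (p + q)^4.
P(M) = 0.722^4 = 0.271737
P(M+2) = 4 × 0.722^3 × 0.278^1 = 0.418520
P(M+4) = 6 × 0.722^2 × 0.278^2 = 0.241721
P(M+6) = 4 × 0.722^1 × 0.278^3 = 0.062049
P(M+8) = 0.278^4 = 0.005973
The M+2 peak is largest (0.418520); scaling to 100 gives 64.93 : 100.00 : 57.76 : 14.83 : 1.43.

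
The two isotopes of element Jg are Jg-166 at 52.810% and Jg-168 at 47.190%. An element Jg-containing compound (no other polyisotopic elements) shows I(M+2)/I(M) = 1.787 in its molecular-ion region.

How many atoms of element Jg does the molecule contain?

2

The M+2/M ratio from n Jg atoms is n · q/p = n · 0.47190/0.52810.
n = 1.787 × 0.52810/0.47190 = 2.00 ≈ 2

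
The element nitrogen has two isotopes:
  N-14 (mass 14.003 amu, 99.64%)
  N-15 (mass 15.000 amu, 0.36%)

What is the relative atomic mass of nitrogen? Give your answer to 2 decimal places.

14.01 amu

Average mass = Σ (abundance × isotope mass) = 0.9964 × 14.003 + 0.0036 × 15.000
= 13.9526 + 0.0540 = 14.0066 amu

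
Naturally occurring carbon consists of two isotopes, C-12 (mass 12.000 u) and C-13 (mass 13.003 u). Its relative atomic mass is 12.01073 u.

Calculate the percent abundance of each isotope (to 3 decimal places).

C-12: 98.930%, C-13: 1.070%

Let x be the fractional abundance of C-12; then C-13 has abundance 1 − x.
12.000·x + 13.003·(1 − x) = 12.01073
(12.000 − 13.003)·x = 12.01073 − 13.003
x = -0.99227 / -1.003 = 0.98930 → 98.930% C-12, 1.070% C-13.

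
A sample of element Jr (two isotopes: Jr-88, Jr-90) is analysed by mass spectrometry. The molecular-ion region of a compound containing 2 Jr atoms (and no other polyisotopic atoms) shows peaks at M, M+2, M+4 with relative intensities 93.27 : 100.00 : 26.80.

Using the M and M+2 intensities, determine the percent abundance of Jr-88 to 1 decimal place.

If p is the fraction of Jr that is Jr-88, then I(M+2)/I(M) = [C(2,1)·p^1·(1−p)] / p^2 = 2·(1−p)/p = 100.00/93.27 = 1.0722
(1−p)/p = 1.0722/2 = 0.5361  ⇒  p = 1/(1 + 0.5361) = 0.6510
Jr-88: 65.1%, Jr-90: 34.9%.

65.1%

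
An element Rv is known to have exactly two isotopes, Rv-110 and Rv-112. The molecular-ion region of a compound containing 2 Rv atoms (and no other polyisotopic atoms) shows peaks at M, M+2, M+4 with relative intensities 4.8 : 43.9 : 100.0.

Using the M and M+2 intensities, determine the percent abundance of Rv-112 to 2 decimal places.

Write p for the Rv-110 fraction. I(M+2)/I(M) = [C(2,1)·p^1·(1−p)] / p^2 = 2·(1−p)/p = 43.9/4.8 = 9.1458
(1−p)/p = 9.1458/2 = 4.5729  ⇒  p = 1/(1 + 4.5729) = 0.1794
Rv-110: 17.94%, Rv-112: 82.06%.

82.06%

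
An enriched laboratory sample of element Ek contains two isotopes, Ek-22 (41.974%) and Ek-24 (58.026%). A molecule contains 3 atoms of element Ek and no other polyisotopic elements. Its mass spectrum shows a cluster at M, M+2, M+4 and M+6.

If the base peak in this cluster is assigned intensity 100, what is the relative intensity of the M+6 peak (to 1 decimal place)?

Binomial terms of (0.41974 + 0.58026)^3: M 0.0740, M+2 0.3067, M+4 0.4240, M+6 0.1954 → M+4 is the base peak.
P(M+4) = C(3,2) × 0.41974^1 × 0.58026^2 = 3 × 0.41974 × 0.33670167 = 0.423981 (base)
P(M+6) = C(3,3) × 0.41974^0 × 0.58026^3 = 1 × 1.0000 × 0.19537451 = 0.195375
Relative intensity = 0.195375 / 0.423981 × 100 = 46.1

46.1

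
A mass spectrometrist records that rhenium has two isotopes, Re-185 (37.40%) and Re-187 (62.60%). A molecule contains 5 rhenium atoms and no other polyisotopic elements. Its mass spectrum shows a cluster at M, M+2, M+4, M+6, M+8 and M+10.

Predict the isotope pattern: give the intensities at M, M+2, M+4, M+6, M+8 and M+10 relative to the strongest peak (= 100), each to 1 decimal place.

Expanding (0.3740 + 0.6260)^5:
P(M) = 0.3740^5 = 0.007317
P(M+2) = 5 × 0.3740^4 × 0.6260^1 = 0.061239
P(M+4) = 10 × 0.3740^3 × 0.6260^2 = 0.205005
P(M+6) = 10 × 0.3740^2 × 0.6260^3 = 0.343136
P(M+8) = 5 × 0.3740^1 × 0.6260^4 = 0.287170
P(M+10) = 0.6260^5 = 0.096133
The M+6 peak is largest (0.343136); scaling to 100 gives 2.1 : 17.8 : 59.7 : 100.0 : 83.7 : 28.0.

2.1 : 17.8 : 59.7 : 100.0 : 83.7 : 28.0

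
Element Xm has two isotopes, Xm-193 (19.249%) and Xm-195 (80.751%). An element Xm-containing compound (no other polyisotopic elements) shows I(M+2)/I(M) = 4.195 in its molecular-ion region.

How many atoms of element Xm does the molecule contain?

1

For n independent Xm atoms, I(M+2)/I(M) = n · (abundance Xm-195) / (abundance Xm-193) = n · 0.80751/0.19249.
n = 4.195 × 0.19249/0.80751 = 1.00 ≈ 1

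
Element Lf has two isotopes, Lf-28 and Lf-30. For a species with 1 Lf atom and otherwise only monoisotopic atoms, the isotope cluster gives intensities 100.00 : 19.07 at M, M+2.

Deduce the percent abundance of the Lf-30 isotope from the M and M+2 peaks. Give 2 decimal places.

Let p = fractional abundance of Lf-28. I(M+2)/I(M) = [C(1,1)·p^0·(1−p)] / p^1 = 1·(1−p)/p = 19.07/100.00 = 0.1907
(1−p)/p = 0.1907/1 = 0.1907  ⇒  p = 1/(1 + 0.1907) = 0.8398
Lf-28: 83.98%, Lf-30: 16.02%.

16.02%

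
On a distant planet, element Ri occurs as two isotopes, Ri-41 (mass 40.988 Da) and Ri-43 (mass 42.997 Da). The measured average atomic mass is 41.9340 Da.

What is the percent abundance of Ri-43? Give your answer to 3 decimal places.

Writing the weighted mean with unknown fraction x of Ri-41:
40.988·x + 42.997·(1 − x) = 41.9340
(40.988 − 42.997)·x = 41.9340 − 42.997
x = -1.0630 / -2.009 = 0.52912 → 52.912% Ri-41, 47.088% Ri-43.

47.088%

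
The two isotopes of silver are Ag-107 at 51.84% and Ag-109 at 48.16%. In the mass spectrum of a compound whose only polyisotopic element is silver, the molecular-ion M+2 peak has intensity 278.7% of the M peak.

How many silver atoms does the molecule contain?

3

The M+2/M ratio from n Ag atoms is n · q/p = n · 0.4816/0.5184.
n = 2.787 × 0.5184/0.4816 = 3.00 ≈ 3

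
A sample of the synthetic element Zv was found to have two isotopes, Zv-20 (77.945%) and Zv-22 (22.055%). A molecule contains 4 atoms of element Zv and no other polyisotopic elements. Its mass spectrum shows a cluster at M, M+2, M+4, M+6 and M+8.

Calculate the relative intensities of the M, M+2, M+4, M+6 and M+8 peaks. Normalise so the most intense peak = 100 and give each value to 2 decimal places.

88.35 : 100.00 : 42.44 : 8.01 : 0.57

The 4 Zv atoms are independent, so intensities follow the terms of (0.77945 + 0.22055)^4.
P(M) = 0.77945^4 = 0.369108
P(M+2) = 4 × 0.77945^3 × 0.22055^1 = 0.417765
P(M+4) = 6 × 0.77945^2 × 0.22055^2 = 0.177314
P(M+6) = 4 × 0.77945^1 × 0.22055^3 = 0.033448
P(M+8) = 0.22055^4 = 0.002366
The M+2 peak is largest (0.417765); scaling to 100 gives 88.35 : 100.00 : 42.44 : 8.01 : 0.57.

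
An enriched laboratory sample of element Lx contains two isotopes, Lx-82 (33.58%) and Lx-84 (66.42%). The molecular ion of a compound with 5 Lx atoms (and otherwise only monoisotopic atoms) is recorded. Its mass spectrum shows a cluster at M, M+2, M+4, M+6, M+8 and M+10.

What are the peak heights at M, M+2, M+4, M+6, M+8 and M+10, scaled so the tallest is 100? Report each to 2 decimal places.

1.29 : 12.78 : 50.56 : 100.00 : 98.90 : 39.12

Expanding (0.3358 + 0.6642)^5:
P(M) = 0.3358^5 = 0.004270
P(M+2) = 5 × 0.3358^4 × 0.6642^1 = 0.042227
P(M+4) = 10 × 0.3358^3 × 0.6642^2 = 0.167047
P(M+6) = 10 × 0.3358^2 × 0.6642^3 = 0.330414
P(M+8) = 5 × 0.3358^1 × 0.6642^4 = 0.326773
P(M+10) = 0.6642^5 = 0.129269
The M+6 peak is largest (0.330414); scaling to 100 gives 1.29 : 12.78 : 50.56 : 100.00 : 98.90 : 39.12.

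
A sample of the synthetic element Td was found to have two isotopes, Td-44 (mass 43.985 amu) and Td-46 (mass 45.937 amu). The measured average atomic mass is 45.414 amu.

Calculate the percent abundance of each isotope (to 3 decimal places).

Td-44: 26.793%, Td-46: 73.207%

Writing the weighted mean with unknown fraction x of Td-44:
43.985·x + 45.937·(1 − x) = 45.414
(43.985 − 45.937)·x = 45.414 − 45.937
x = -0.523 / -1.952 = 0.26793 → 26.793% Td-44, 73.207% Td-46.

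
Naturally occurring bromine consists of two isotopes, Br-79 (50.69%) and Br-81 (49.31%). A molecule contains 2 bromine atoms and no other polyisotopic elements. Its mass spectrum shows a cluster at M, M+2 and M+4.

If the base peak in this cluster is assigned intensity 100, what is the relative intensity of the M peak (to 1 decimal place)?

Term probabilities: M 0.2569, M+2 0.4999, M+4 0.2431. Base peak = M+2.
P(M+2) = C(2,1) × 0.5069^1 × 0.4931^1 = 2 × 0.5069 × 0.4931 = 0.499905 (base)
P(M) = C(2,0) × 0.5069^2 × 0.4931^0 = 1 × 0.25694761 × 1.0000 = 0.256948
Relative intensity = 0.256948 / 0.499905 × 100 = 51.4

51.4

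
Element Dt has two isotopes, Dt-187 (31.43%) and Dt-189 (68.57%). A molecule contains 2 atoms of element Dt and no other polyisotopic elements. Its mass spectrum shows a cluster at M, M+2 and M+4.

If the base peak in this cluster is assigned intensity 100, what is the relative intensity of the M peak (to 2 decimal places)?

21.01

Binomial terms of (0.3143 + 0.6857)^2: M 0.0988, M+2 0.4310, M+4 0.4702 → M+4 is the base peak.
P(M+4) = C(2,2) × 0.3143^0 × 0.6857^2 = 1 × 1.0000 × 0.47018449 = 0.470184 (base)
P(M) = C(2,0) × 0.3143^2 × 0.6857^0 = 1 × 0.09878449 × 1.0000 = 0.098784
Relative intensity = 0.098784 / 0.470184 × 100 = 21.01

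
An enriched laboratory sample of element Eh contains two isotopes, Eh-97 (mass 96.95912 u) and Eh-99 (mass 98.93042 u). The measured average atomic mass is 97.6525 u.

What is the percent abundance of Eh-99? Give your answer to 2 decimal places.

With x = fraction of Eh-97 (so Eh-99 is 1 − x):
96.95912·x + 98.93042·(1 − x) = 97.6525
(96.95912 − 98.93042)·x = 97.6525 − 98.93042
x = -1.27792 / -1.97130 = 0.64826 → 64.83% Eh-97, 35.17% Eh-99.

35.17%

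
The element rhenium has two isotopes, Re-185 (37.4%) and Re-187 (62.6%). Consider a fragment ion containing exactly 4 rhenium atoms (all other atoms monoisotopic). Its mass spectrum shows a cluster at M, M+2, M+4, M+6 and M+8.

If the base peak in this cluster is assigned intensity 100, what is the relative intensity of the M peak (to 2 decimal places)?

5.33

Term probabilities: M 0.0196, M+2 0.1310, M+4 0.3289, M+6 0.3670, M+8 0.1536. Base peak = M+6.
P(M+6) = C(4,3) × 0.374^1 × 0.626^3 = 4 × 0.3740 × 0.24531438 = 0.366990 (base)
P(M) = C(4,0) × 0.374^4 × 0.626^0 = 1 × 0.0195653 × 1.0000 = 0.019565
Relative intensity = 0.019565 / 0.366990 × 100 = 5.33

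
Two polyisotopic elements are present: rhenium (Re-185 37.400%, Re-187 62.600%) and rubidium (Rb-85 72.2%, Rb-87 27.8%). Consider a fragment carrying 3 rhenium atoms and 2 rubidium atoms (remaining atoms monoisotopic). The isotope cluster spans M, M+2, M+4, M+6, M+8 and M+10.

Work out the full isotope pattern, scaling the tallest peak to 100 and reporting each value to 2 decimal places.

Rhenium pattern (n=3): 0.05231362 : 0.26268713 : 0.43968487 : 0.24531438
Rubidium pattern (n=2): 0.521284 : 0.401432 : 0.077284
Convolve the two distributions (both contribute in 2-u steps):
  M: 0.05231362×0.521284 = 0.027270
  M+2: 0.05231362×0.401432 + 0.26268713×0.521284 = 0.157935
  M+4: 0.05231362×0.077284 + 0.26268713×0.401432 + 0.43968487×0.521284 = 0.338695
  M+6: 0.26268713×0.077284 + 0.43968487×0.401432 + 0.24531438×0.521284 = 0.324684
  M+8: 0.43968487×0.077284 + 0.24531438×0.401432 = 0.132458
  M+10: 0.24531438×0.077284 = 0.018959
Scale to base peak (0.338695) = 100: 8.05 : 46.63 : 100.00 : 95.86 : 39.11 : 5.60

8.05 : 46.63 : 100.00 : 95.86 : 39.11 : 5.60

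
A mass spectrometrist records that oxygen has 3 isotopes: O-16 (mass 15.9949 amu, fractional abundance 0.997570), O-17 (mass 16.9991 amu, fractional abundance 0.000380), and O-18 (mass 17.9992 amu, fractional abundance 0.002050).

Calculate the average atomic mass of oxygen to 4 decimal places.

15.9994 amu

Average mass = Σ (abundance × isotope mass) = 0.997570 × 15.9949 + 0.000380 × 16.9991 + 0.002050 × 17.9992
= 15.95603 + 0.00646 + 0.03690 = 15.99939 amu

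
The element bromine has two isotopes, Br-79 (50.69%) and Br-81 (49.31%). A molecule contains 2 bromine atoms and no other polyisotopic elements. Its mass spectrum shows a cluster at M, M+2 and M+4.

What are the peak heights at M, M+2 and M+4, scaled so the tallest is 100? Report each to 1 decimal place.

51.4 : 100.0 : 48.6

The 2 Br atoms are independent, so intensities follow the terms of (0.5069 + 0.4931)^2.
P(M) = 0.5069^2 = 0.256948
P(M+2) = 2 × 0.5069^1 × 0.4931^1 = 0.499905
P(M+4) = 0.4931^2 = 0.243148
The M+2 peak is largest (0.499905); scaling to 100 gives 51.4 : 100.0 : 48.6.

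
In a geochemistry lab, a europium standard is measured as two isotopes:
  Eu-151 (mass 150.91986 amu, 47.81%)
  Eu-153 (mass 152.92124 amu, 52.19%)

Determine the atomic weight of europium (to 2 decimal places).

151.96 amu

Weight each isotope mass by its fractional abundance: 0.4781 × 150.91986 + 0.5219 × 152.92124
= 72.154785 + 79.809595 = 151.964380 amu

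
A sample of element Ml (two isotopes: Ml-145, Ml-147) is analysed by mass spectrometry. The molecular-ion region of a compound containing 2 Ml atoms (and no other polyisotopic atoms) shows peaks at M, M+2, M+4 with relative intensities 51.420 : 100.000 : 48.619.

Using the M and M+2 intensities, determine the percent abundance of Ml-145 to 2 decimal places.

If p is the fraction of Ml that is Ml-145, then I(M+2)/I(M) = [C(2,1)·p^1·(1−p)] / p^2 = 2·(1−p)/p = 100.000/51.420 = 1.9448
(1−p)/p = 1.9448/2 = 0.9724  ⇒  p = 1/(1 + 0.9724) = 0.5070
Ml-145: 50.70%, Ml-147: 49.30%.

50.70%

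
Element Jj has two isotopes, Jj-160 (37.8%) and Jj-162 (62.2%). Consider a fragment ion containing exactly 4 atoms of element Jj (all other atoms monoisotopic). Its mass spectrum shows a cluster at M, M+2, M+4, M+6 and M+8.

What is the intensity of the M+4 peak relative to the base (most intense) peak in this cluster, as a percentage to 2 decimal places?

91.16%

Binomial terms of (0.378 + 0.622)^4: M 0.0204, M+2 0.1344, M+4 0.3317, M+6 0.3639, M+8 0.1497 → M+6 is the base peak.
P(M+6) = C(4,3) × 0.378^1 × 0.622^3 = 4 × 0.3780 × 0.24064185 = 0.363850 (base)
P(M+4) = C(4,2) × 0.378^2 × 0.622^2 = 6 × 0.142884 × 0.386884 = 0.331677
Relative intensity = 0.331677 / 0.363850 × 100 = 91.16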